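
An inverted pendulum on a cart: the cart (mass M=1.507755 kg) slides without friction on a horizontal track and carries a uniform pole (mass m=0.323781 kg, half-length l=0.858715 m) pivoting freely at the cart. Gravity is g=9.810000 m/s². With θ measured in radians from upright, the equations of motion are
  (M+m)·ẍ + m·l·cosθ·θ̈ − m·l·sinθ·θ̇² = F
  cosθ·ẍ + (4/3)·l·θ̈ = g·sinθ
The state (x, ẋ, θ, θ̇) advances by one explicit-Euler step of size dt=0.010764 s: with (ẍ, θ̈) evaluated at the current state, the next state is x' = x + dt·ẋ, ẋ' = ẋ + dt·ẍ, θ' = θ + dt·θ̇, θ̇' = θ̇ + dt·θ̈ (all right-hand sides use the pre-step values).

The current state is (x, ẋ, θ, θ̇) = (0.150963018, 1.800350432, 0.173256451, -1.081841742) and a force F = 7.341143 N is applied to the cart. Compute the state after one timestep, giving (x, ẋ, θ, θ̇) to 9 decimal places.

(0.170341990, 1.847514283, 0.161611506, -1.106518859)

sinθ=0.172390955, cosθ=0.985028608
temp = (F + m·l·θ̇²·sinθ)/(M+m) = (7.341143 + 0.056097351)/1.831536 = 4.038817883
θ̈ = (g·sinθ − cosθ·temp)/(l·(4/3 − m·cos²θ/(M+m))) = -2.292560129
ẍ = temp − m·l·θ̈·cosθ/(M+m) = 4.381628710
Euler: x'=0.150963018+0.010764·1.800350432=0.170341990, ẋ'=1.800350432+0.010764·4.381628710=1.847514283
       θ'=0.173256451+0.010764·-1.081841742=0.161611506, θ̇'=-1.081841742+0.010764·-2.292560129=-1.106518859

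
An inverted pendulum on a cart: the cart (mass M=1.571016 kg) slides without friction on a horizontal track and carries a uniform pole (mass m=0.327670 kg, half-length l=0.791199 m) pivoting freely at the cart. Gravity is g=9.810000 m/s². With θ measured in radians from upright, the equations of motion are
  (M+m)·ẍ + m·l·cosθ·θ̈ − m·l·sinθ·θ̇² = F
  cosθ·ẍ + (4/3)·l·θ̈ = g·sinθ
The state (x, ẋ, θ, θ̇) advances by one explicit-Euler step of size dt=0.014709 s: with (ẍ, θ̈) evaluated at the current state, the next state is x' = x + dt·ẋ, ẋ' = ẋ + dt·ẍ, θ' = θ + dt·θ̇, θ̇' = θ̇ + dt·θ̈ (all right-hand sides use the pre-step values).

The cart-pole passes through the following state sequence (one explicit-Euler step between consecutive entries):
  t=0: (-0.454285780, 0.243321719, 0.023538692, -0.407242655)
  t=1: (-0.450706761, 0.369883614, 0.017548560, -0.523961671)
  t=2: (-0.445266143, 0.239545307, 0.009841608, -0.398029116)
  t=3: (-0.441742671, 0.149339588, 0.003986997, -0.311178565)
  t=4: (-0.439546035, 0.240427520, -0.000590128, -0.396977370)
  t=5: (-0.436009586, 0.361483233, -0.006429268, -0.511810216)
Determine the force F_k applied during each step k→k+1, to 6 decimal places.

step 0→1:
  ẍ = (ẋ'−ẋ)/dt = (0.369883614−0.243321719)/0.014709 = 8.604385
  θ̈ = (θ̇'−θ̇)/dt = (-0.523961671−-0.407242655)/0.014709 = -7.935211
  sinθ=0.023537, cosθ=0.999723
  F = (M+m)·ẍ + m·l·cosθ·θ̈ − m·l·sinθ·θ̇² = 16.337025 + -2.056651 − 0.001012 = 14.279362
step 1→2:
  ẍ = (ẋ'−ẋ)/dt = (0.239545307−0.369883614)/0.014709 = -8.861126
  θ̈ = (θ̇'−θ̇)/dt = (-0.398029116−-0.523961671)/0.014709 = 8.561599
  sinθ=0.017548, cosθ=0.999846
  F = (M+m)·ẍ + m·l·cosθ·θ̈ − m·l·sinθ·θ̇² = -16.824496 + 2.219271 − 0.001249 = -14.606474
step 2→3:
  ẍ = (ẋ'−ẋ)/dt = (0.149339588−0.239545307)/0.014709 = -6.132689
  θ̈ = (θ̇'−θ̇)/dt = (-0.311178565−-0.398029116)/0.014709 = 5.904586
  sinθ=0.009841, cosθ=0.999952
  F = (M+m)·ẍ + m·l·cosθ·θ̈ − m·l·sinθ·θ̇² = -11.644050 + 1.530703 − 0.000404 = -10.113752
step 3→4:
  ẍ = (ẋ'−ẋ)/dt = (0.240427520−0.149339588)/0.014709 = 6.192667
  θ̈ = (θ̇'−θ̇)/dt = (-0.396977370−-0.311178565)/0.014709 = -5.833082
  sinθ=0.003987, cosθ=0.999992
  F = (M+m)·ẍ + m·l·cosθ·θ̈ − m·l·sinθ·θ̇² = 11.757929 + -1.512227 − 0.000100 = 10.245602
step 4→5:
  ẍ = (ẋ'−ẋ)/dt = (0.361483233−0.240427520)/0.014709 = 8.230044
  θ̈ = (θ̇'−θ̇)/dt = (-0.511810216−-0.396977370)/0.014709 = -7.806978
  sinθ=-0.000590, cosθ=1.000000
  F = (M+m)·ẍ + m·l·cosθ·θ̈ − m·l·sinθ·θ̇² = 15.626269 + -2.023976 − -0.000024 = 13.602317

F_0 = 14.279362 N
F_1 = -14.606474 N
F_2 = -10.113752 N
F_3 = 10.245602 N
F_4 = 13.602317 N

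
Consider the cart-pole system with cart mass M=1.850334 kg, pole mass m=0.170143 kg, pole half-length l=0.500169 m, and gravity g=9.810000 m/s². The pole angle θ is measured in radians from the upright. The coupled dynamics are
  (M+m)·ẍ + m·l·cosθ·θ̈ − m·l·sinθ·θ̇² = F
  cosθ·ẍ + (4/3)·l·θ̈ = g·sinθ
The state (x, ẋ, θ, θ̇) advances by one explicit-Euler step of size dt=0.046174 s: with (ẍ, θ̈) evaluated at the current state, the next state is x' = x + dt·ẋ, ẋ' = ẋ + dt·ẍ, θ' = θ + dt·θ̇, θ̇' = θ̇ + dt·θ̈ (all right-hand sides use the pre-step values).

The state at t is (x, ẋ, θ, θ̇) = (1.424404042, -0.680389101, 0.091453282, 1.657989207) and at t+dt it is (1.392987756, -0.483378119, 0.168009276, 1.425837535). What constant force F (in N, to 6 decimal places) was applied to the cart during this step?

F = 8.173346 N

ẍ = (ẋ'−ẋ)/dt = (-0.483378119−-0.680389101)/0.046174 = 4.266708
θ̈ = (θ̇'−θ̇)/dt = (1.425837535−1.657989207)/0.046174 = -5.027757
sinθ=0.091326, cosθ=0.995821
F = (M+m)·ẍ + m·l·cosθ·θ̈ − m·l·sinθ·θ̇² = 8.620786 + -0.426075 − 0.021364 = 8.173346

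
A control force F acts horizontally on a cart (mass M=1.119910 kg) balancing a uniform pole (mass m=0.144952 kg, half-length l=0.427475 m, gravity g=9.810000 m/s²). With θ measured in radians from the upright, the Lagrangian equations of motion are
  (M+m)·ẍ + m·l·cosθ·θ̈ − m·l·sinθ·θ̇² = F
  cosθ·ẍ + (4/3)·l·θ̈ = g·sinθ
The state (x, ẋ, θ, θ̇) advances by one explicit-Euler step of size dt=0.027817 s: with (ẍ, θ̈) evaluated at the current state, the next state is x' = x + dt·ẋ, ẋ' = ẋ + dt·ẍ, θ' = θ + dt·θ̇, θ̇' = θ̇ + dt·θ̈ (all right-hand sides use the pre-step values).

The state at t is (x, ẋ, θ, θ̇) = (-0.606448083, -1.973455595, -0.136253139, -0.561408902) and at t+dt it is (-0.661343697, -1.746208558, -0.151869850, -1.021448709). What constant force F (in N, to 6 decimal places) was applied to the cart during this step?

F = 9.320506 N

ẍ = (ẋ'−ẋ)/dt = (-1.746208558−-1.973455595)/0.027817 = 8.169358
θ̈ = (θ̇'−θ̇)/dt = (-1.021448709−-0.561408902)/0.027817 = -16.538081
sinθ=-0.135832, cosθ=0.990732
F = (M+m)·ẍ + m·l·cosθ·θ̈ − m·l·sinθ·θ̇² = 10.333111 + -1.015257 − -0.002653 = 9.320506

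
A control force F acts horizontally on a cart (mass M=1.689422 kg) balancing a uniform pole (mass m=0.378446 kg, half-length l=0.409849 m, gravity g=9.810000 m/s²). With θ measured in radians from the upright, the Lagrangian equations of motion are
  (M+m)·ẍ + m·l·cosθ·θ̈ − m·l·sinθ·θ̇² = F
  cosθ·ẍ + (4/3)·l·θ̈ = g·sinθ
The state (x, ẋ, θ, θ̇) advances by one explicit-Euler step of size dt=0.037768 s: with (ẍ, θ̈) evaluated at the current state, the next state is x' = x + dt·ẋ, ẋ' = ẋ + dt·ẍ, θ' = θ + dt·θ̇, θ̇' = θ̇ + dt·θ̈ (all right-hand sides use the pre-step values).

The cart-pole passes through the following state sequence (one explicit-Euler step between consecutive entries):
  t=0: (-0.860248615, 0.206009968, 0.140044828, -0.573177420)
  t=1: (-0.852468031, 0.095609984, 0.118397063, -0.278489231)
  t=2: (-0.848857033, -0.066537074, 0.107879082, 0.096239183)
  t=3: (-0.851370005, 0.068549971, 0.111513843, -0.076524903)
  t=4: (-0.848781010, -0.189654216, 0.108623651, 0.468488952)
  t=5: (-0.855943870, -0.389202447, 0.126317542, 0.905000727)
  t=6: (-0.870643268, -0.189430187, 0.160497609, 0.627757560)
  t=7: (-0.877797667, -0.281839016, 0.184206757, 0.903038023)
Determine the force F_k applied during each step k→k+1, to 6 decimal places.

step 0→1:
  ẍ = (ẋ'−ẋ)/dt = (0.095609984−0.206009968)/0.037768 = -2.923109
  θ̈ = (θ̇'−θ̇)/dt = (-0.278489231−-0.573177420)/0.037768 = 7.802589
  sinθ=0.139588, cosθ=0.990210
  F = (M+m)·ẍ + m·l·cosθ·θ̈ − m·l·sinθ·θ̇² = -6.044604 + 1.198378 − 0.007113 = -4.853339
step 1→2:
  ẍ = (ẋ'−ẋ)/dt = (-0.066537074−0.095609984)/0.037768 = -4.293239
  θ̈ = (θ̇'−θ̇)/dt = (0.096239183−-0.278489231)/0.037768 = 9.921850
  sinθ=0.118121, cosθ=0.992999
  F = (M+m)·ẍ + m·l·cosθ·θ̈ − m·l·sinθ·θ̇² = -8.877852 + 1.528162 − 0.001421 = -7.351111
step 2→3:
  ẍ = (ẋ'−ẋ)/dt = (0.068549971−-0.066537074)/0.037768 = 3.576759
  θ̈ = (θ̇'−θ̇)/dt = (-0.076524903−0.096239183)/0.037768 = -4.574351
  sinθ=0.107670, cosθ=0.994187
  F = (M+m)·ẍ + m·l·cosθ·θ̈ − m·l·sinθ·θ̇² = 7.396266 + -0.705383 − 0.000155 = 6.690728
step 3→4:
  ẍ = (ẋ'−ẋ)/dt = (-0.189654216−0.068549971)/0.037768 = -6.836586
  θ̈ = (θ̇'−θ̇)/dt = (0.468488952−-0.076524903)/0.037768 = 14.430572
  sinθ=0.111283, cosθ=0.993789
  F = (M+m)·ẍ + m·l·cosθ·θ̈ − m·l·sinθ·θ̇² = -14.137158 + 2.224362 − 0.000101 = -11.912897
step 4→5:
  ẍ = (ẋ'−ẋ)/dt = (-0.389202447−-0.189654216)/0.037768 = -5.283527
  θ̈ = (θ̇'−θ̇)/dt = (0.905000727−0.468488952)/0.037768 = 11.557715
  sinθ=0.108410, cosθ=0.994106
  F = (M+m)·ẍ + m·l·cosθ·θ̈ − m·l·sinθ·θ̇² = -10.925635 + 1.782102 − 0.003691 = -9.147224
step 5→6:
  ẍ = (ẋ'−ẋ)/dt = (-0.189430187−-0.389202447)/0.037768 = 5.289458
  θ̈ = (θ̇'−θ̇)/dt = (0.627757560−0.905000727)/0.037768 = -7.340690
  sinθ=0.125982, cosθ=0.992033
  F = (M+m)·ẍ + m·l·cosθ·θ̈ − m·l·sinθ·θ̇² = 10.937901 + -1.129511 − 0.016004 = 9.792386
step 6→7:
  ẍ = (ẋ'−ẋ)/dt = (-0.281839016−-0.189430187)/0.037768 = -2.446749
  θ̈ = (θ̇'−θ̇)/dt = (0.903038023−0.627757560)/0.037768 = 7.288722
  sinθ=0.159809, cosθ=0.987148
  F = (M+m)·ẍ + m·l·cosθ·θ̈ − m·l·sinθ·θ̇² = -5.059555 + 1.115993 − 0.009768 = -3.953330

F_0 = -4.853339 N
F_1 = -7.351111 N
F_2 = 6.690728 N
F_3 = -11.912897 N
F_4 = -9.147224 N
F_5 = 9.792386 N
F_6 = -3.953330 N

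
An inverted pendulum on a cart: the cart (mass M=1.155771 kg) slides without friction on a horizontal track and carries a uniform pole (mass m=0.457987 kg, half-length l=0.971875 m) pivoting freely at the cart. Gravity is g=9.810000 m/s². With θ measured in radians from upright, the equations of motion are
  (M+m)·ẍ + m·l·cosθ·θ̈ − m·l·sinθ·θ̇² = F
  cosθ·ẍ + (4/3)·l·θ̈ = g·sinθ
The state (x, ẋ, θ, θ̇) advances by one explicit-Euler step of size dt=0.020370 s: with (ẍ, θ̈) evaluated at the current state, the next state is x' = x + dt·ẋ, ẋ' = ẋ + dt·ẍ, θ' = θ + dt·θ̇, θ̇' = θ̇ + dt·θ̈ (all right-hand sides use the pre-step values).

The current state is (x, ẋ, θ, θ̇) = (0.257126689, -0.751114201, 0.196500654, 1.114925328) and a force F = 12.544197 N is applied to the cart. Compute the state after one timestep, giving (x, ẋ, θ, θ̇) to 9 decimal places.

sinθ=0.195238529, cosθ=0.980755788
temp = (F + m·l·θ̇²·sinθ)/(M+m) = (12.544197 + 0.108024099)/1.613758 = 7.840222077
θ̈ = (g·sinθ − cosθ·temp)/(l·(4/3 − m·cos²θ/(M+m))) = -5.603007783
ẍ = temp − m·l·θ̈·cosθ/(M+m) = 9.355901166
Euler: x'=0.257126689+0.020370·-0.751114201=0.241826493, ẋ'=-0.751114201+0.020370·9.355901166=-0.560534494
       θ'=0.196500654+0.020370·1.114925328=0.219211683, θ̇'=1.114925328+0.020370·-5.603007783=1.000792059

(0.241826493, -0.560534494, 0.219211683, 1.000792059)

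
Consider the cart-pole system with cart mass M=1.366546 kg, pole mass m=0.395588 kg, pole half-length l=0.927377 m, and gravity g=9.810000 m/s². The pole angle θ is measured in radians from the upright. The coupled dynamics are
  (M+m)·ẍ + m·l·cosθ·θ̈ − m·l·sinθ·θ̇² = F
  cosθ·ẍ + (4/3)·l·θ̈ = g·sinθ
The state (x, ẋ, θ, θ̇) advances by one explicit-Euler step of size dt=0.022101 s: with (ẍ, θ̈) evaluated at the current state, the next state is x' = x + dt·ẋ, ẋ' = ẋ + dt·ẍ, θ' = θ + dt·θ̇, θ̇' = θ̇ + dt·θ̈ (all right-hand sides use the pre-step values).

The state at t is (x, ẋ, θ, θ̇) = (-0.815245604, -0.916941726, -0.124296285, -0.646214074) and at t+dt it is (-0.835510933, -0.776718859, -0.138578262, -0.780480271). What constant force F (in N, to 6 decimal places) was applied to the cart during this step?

ẍ = (ẋ'−ẋ)/dt = (-0.776718859−-0.916941726)/0.022101 = 6.344639
θ̈ = (θ̇'−θ̇)/dt = (-0.780480271−-0.646214074)/0.022101 = -6.075119
sinθ=-0.123976, cosθ=0.992285
F = (M+m)·ẍ + m·l·cosθ·θ̈ − m·l·sinθ·θ̇² = 11.180104 + -2.211519 − -0.018993 = 8.987578

F = 8.987578 N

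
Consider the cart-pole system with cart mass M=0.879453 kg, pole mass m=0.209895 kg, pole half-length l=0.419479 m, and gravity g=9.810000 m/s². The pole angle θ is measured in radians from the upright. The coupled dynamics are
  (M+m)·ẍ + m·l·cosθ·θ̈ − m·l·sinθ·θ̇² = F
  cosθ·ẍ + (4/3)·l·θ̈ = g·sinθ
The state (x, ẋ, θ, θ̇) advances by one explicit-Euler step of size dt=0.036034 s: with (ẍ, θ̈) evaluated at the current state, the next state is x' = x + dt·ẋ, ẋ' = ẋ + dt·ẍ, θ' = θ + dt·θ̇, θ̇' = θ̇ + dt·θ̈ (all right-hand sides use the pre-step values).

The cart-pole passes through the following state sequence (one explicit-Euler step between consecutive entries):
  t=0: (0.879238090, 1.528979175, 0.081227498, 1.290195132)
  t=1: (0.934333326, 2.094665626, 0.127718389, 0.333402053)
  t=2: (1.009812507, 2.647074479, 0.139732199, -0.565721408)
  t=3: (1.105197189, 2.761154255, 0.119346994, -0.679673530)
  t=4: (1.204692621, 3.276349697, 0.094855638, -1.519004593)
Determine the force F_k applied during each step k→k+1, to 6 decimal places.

step 0→1:
  ẍ = (ẋ'−ẋ)/dt = (2.094665626−1.528979175)/0.036034 = 15.698686
  θ̈ = (θ̇'−θ̇)/dt = (0.333402053−1.290195132)/0.036034 = -26.552508
  sinθ=0.081138, cosθ=0.996703
  F = (M+m)·ẍ + m·l·cosθ·θ̈ − m·l·sinθ·θ̇² = 17.101332 + -2.330148 − 0.011892 = 14.759292
step 1→2:
  ẍ = (ẋ'−ẋ)/dt = (2.647074479−2.094665626)/0.036034 = 15.330212
  θ̈ = (θ̇'−θ̇)/dt = (-0.565721408−0.333402053)/0.036034 = -24.952086
  sinθ=0.127371, cosθ=0.991855
  F = (M+m)·ẍ + m·l·cosθ·θ̈ − m·l·sinθ·θ̇² = 16.699936 + -2.179051 − 0.001247 = 14.519638
step 2→3:
  ẍ = (ẋ'−ẋ)/dt = (2.761154255−2.647074479)/0.036034 = 3.165893
  θ̈ = (θ̇'−θ̇)/dt = (-0.679673530−-0.565721408)/0.036034 = -3.162350
  sinθ=0.139278, cosθ=0.990253
  F = (M+m)·ẍ + m·l·cosθ·θ̈ − m·l·sinθ·θ̇² = 3.448759 + -0.275720 − 0.003925 = 3.169114
step 3→4:
  ẍ = (ẋ'−ẋ)/dt = (3.276349697−2.761154255)/0.036034 = 14.297481
  θ̈ = (θ̇'−θ̇)/dt = (-1.519004593−-0.679673530)/0.036034 = -23.292753
  sinθ=0.119064, cosθ=0.992887
  F = (M+m)·ẍ + m·l·cosθ·θ̈ − m·l·sinθ·θ̇² = 15.574933 + -2.036258 − 0.004843 = 13.533832

F_0 = 14.759292 N
F_1 = 14.519638 N
F_2 = 3.169114 N
F_3 = 13.533832 N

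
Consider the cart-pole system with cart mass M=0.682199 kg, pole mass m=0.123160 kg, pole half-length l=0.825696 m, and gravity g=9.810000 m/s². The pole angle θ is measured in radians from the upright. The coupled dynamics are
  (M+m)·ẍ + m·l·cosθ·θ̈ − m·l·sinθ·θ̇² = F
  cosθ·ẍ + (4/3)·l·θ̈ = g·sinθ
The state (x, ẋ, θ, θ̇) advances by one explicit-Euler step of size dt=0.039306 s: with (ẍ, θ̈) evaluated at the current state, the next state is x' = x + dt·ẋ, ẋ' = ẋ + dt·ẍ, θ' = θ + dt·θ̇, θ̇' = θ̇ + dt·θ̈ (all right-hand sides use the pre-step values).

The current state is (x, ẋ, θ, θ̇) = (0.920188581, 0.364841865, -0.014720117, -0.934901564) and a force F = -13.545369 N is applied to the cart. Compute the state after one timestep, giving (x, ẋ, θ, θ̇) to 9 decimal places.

(0.934529055, -0.381209695, -0.051467358, -0.262473411)

sinθ=-0.014719585, cosθ=0.999891661
temp = (F + m·l·θ̇²·sinθ)/(M+m) = (-13.545369 + -0.001308330)/0.805359 = -16.820669204
θ̈ = (g·sinθ − cosθ·temp)/(l·(4/3 − m·cos²θ/(M+m))) = 17.107519272
ẍ = temp − m·l·θ̈·cosθ/(M+m) = -18.980602449
Euler: x'=0.920188581+0.039306·0.364841865=0.934529055, ẋ'=0.364841865+0.039306·-18.980602449=-0.381209695
       θ'=-0.014720117+0.039306·-0.934901564=-0.051467358, θ̇'=-0.934901564+0.039306·17.107519272=-0.262473411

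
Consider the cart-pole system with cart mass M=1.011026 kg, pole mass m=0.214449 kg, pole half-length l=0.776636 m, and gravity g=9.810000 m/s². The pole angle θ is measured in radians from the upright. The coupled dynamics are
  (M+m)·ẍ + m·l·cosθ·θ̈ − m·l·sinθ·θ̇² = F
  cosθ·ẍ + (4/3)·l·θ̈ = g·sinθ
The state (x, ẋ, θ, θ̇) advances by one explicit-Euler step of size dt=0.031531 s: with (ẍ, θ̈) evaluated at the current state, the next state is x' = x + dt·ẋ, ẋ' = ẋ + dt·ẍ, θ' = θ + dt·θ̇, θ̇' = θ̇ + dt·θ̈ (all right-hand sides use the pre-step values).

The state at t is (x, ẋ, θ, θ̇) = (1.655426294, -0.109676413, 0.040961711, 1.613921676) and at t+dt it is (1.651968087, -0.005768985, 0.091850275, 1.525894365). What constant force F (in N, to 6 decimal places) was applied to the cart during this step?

ẍ = (ẋ'−ẋ)/dt = (-0.005768985−-0.109676413)/0.031531 = 3.295405
θ̈ = (θ̇'−θ̇)/dt = (1.525894365−1.613921676)/0.031531 = -2.791770
sinθ=0.040950, cosθ=0.999161
F = (M+m)·ẍ + m·l·cosθ·θ̈ − m·l·sinθ·θ̇² = 4.038437 + -0.464576 − 0.017765 = 3.556096

F = 3.556096 N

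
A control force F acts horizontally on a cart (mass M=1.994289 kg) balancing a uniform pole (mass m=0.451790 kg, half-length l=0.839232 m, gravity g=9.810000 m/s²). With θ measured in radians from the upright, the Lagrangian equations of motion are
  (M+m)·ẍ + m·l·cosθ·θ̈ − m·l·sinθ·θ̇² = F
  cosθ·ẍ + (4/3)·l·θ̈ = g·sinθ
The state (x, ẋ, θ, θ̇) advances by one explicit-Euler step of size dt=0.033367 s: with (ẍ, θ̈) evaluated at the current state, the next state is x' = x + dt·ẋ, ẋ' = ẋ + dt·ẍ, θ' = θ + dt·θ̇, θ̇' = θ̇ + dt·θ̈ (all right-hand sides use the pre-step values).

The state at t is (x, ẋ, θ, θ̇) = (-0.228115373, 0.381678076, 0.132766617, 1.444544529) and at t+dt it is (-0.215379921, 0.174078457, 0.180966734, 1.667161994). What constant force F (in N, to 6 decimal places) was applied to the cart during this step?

F = -12.816127 N

ẍ = (ẋ'−ẋ)/dt = (0.174078457−0.381678076)/0.033367 = -6.221705
θ̈ = (θ̇'−θ̇)/dt = (1.667161994−1.444544529)/0.033367 = 6.671785
sinθ=0.132377, cosθ=0.991199
F = (M+m)·ẍ + m·l·cosθ·θ̈ − m·l·sinθ·θ̇² = -15.218781 + 2.507389 − 0.104735 = -12.816127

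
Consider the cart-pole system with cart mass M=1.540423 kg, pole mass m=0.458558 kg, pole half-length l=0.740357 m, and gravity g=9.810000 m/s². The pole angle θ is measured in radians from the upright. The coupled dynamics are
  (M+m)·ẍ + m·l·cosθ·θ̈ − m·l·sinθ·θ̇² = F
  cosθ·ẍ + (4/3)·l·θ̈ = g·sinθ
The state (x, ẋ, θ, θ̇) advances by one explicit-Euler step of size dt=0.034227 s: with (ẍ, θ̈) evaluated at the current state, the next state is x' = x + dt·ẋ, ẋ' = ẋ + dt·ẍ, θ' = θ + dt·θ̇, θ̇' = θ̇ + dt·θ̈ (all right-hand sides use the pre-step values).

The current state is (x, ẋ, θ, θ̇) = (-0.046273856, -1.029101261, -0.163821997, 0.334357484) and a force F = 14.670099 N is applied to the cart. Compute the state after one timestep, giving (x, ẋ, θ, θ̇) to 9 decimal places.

sinθ=-0.163090214, cosθ=0.986611161
temp = (F + m·l·θ̇²·sinθ)/(M+m) = (14.670099 + -0.006189926)/1.998981 = 7.335692072
θ̈ = (g·sinθ − cosθ·temp)/(l·(4/3 − m·cos²θ/(M+m))) = -10.753370765
ẍ = temp − m·l·θ̈·cosθ/(M+m) = 9.137537115
Euler: x'=-0.046273856+0.034227·-1.029101261=-0.081496905, ẋ'=-1.029101261+0.034227·9.137537115=-0.716350778
       θ'=-0.163821997+0.034227·0.334357484=-0.152377943, θ̇'=0.334357484+0.034227·-10.753370765=-0.033698137

(-0.081496905, -0.716350778, -0.152377943, -0.033698137)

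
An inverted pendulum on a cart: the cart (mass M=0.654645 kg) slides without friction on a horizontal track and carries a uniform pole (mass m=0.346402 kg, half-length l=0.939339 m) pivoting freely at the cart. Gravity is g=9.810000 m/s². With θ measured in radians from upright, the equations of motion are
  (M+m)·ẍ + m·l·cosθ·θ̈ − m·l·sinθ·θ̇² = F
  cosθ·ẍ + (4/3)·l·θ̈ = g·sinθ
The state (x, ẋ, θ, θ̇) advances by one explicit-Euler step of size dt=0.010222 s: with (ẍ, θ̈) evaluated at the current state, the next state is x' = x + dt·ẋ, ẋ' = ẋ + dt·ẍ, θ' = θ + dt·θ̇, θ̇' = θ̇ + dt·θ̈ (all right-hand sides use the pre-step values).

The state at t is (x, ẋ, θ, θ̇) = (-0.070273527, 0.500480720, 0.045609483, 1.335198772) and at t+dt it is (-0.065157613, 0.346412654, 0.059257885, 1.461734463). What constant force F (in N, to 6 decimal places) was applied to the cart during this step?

F = -11.090710 N

ẍ = (ẋ'−ẋ)/dt = (0.346412654−0.500480720)/0.010222 = -15.072204
θ̈ = (θ̇'−θ̇)/dt = (1.461734463−1.335198772)/0.010222 = 12.378761
sinθ=0.045594, cosθ=0.998960
F = (M+m)·ẍ + m·l·cosθ·θ̈ − m·l·sinθ·θ̇² = -15.087984 + 4.023723 − 0.026448 = -11.090710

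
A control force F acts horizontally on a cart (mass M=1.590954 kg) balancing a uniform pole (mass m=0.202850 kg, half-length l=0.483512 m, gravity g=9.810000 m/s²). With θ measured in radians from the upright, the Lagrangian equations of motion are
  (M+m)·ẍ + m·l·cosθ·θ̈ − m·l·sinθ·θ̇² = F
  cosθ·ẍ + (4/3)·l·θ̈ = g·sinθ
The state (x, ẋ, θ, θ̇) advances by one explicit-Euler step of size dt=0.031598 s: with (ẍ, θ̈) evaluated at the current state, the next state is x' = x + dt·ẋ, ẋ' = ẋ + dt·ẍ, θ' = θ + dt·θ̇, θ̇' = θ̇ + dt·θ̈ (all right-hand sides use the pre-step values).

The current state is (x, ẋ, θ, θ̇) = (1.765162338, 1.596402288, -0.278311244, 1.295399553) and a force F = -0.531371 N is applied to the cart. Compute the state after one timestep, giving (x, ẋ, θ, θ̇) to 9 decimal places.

sinθ=-0.274732267, cosθ=0.961520765
temp = (F + m·l·θ̇²·sinθ)/(M+m) = (-0.531371 + -0.045216758)/1.793804 = -0.321432976
θ̈ = (g·sinθ − cosθ·temp)/(l·(4/3 − m·cos²θ/(M+m))) = -4.016040203
ẍ = temp − m·l·θ̈·cosθ/(M+m) = -0.110296144
Euler: x'=1.765162338+0.031598·1.596402288=1.815605457, ẋ'=1.596402288+0.031598·-0.110296144=1.592917150
       θ'=-0.278311244+0.031598·1.295399553=-0.237379209, θ̇'=1.295399553+0.031598·-4.016040203=1.168500715

(1.815605457, 1.592917150, -0.237379209, 1.168500715)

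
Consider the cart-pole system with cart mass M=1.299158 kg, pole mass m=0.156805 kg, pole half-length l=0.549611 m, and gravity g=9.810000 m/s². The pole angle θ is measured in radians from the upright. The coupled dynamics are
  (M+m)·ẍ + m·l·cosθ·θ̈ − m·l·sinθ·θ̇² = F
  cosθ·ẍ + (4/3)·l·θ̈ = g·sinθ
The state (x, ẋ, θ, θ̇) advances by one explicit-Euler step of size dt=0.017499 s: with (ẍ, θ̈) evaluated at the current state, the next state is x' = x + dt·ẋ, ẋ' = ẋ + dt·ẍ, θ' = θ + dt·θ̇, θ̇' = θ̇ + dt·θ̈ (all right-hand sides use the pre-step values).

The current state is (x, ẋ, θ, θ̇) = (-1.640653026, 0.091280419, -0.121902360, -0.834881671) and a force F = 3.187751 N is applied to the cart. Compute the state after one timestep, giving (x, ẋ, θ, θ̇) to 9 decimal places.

sinθ=-0.121600669, cosθ=0.992579104
temp = (F + m·l·θ̇²·sinθ)/(M+m) = (3.187751 + -0.007304679)/1.455963 = 2.184427984
θ̈ = (g·sinθ − cosθ·temp)/(l·(4/3 − m·cos²θ/(M+m))) = -4.983145745
ẍ = temp − m·l·θ̈·cosθ/(M+m) = 2.477202790
Euler: x'=-1.640653026+0.017499·0.091280419=-1.639055710, ẋ'=0.091280419+0.017499·2.477202790=0.134628991
       θ'=-0.121902360+0.017499·-0.834881671=-0.136511954, θ̇'=-0.834881671+0.017499·-4.983145745=-0.922081738

(-1.639055710, 0.134628991, -0.136511954, -0.922081738)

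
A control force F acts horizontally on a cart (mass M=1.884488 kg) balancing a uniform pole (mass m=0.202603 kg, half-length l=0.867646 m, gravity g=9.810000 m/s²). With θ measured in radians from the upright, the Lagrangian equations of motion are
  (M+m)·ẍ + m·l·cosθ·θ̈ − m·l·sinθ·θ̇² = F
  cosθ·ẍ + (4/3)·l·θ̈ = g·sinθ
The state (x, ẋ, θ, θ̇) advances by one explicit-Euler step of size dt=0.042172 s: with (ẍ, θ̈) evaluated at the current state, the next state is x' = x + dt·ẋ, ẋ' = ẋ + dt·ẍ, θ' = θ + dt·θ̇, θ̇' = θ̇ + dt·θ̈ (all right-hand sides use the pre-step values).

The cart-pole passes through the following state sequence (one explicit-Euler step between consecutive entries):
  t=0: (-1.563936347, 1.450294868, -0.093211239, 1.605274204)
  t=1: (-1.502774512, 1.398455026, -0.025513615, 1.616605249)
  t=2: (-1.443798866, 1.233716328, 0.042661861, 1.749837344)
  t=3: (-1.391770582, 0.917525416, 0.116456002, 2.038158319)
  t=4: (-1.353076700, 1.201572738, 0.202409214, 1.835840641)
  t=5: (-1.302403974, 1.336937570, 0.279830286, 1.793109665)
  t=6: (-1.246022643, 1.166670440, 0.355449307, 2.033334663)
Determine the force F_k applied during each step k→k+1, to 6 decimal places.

F_0 = -2.476363 N
F_1 = -7.586016 N
F_2 = -14.470505 N
F_3 = 13.135026 N
F_4 = 6.405618 N
F_5 = -7.620227 N

step 0→1:
  ẍ = (ẋ'−ẋ)/dt = (1.398455026−1.450294868)/0.042172 = -1.229248
  θ̈ = (θ̇'−θ̇)/dt = (1.616605249−1.605274204)/0.042172 = 0.268686
  sinθ=-0.093076, cosθ=0.995659
  F = (M+m)·ẍ + m·l·cosθ·θ̈ − m·l·sinθ·θ̇² = -2.565552 + 0.047027 − -0.042162 = -2.476363
step 1→2:
  ẍ = (ẋ'−ẋ)/dt = (1.233716328−1.398455026)/0.042172 = -3.906353
  θ̈ = (θ̇'−θ̇)/dt = (1.749837344−1.616605249)/0.042172 = 3.159255
  sinθ=-0.025511, cosθ=0.999675
  F = (M+m)·ẍ + m·l·cosθ·θ̈ − m·l·sinθ·θ̇² = -8.152913 + 0.555177 − -0.011720 = -7.586016
step 2→3:
  ẍ = (ẋ'−ẋ)/dt = (0.917525416−1.233716328)/0.042172 = -7.497650
  θ̈ = (θ̇'−θ̇)/dt = (2.038158319−1.749837344)/0.042172 = 6.836787
  sinθ=0.042649, cosθ=0.999090
  F = (M+m)·ẍ + m·l·cosθ·θ̈ − m·l·sinθ·θ̇² = -15.648279 + 1.200729 − 0.022956 = -14.470505
step 3→4:
  ẍ = (ẋ'−ẋ)/dt = (1.201572738−0.917525416)/0.042172 = 6.735448
  θ̈ = (θ̇'−θ̇)/dt = (1.835840641−2.038158319)/0.042172 = -4.797441
  sinθ=0.116193, cosθ=0.993227
  F = (M+m)·ẍ + m·l·cosθ·θ̈ − m·l·sinθ·θ̇² = 14.057493 + -0.837619 − 0.084848 = 13.135026
step 4→5:
  ẍ = (ẋ'−ẋ)/dt = (1.336937570−1.201572738)/0.042172 = 3.209827
  θ̈ = (θ̇'−θ̇)/dt = (1.793109665−1.835840641)/0.042172 = -1.013255
  sinθ=0.201030, cosθ=0.979585
  F = (M+m)·ẍ + m·l·cosθ·θ̈ − m·l·sinθ·θ̇² = 6.699201 + -0.174481 − 0.119102 = 6.405618
step 5→6:
  ẍ = (ẋ'−ẋ)/dt = (1.166670440−1.336937570)/0.042172 = -4.037445
  θ̈ = (θ̇'−θ̇)/dt = (2.033334663−1.793109665)/0.042172 = 5.696315
  sinθ=0.276193, cosθ=0.961102
  F = (M+m)·ẍ + m·l·cosθ·θ̈ − m·l·sinθ·θ̇² = -8.426515 + 0.962392 − 0.156104 = -7.620227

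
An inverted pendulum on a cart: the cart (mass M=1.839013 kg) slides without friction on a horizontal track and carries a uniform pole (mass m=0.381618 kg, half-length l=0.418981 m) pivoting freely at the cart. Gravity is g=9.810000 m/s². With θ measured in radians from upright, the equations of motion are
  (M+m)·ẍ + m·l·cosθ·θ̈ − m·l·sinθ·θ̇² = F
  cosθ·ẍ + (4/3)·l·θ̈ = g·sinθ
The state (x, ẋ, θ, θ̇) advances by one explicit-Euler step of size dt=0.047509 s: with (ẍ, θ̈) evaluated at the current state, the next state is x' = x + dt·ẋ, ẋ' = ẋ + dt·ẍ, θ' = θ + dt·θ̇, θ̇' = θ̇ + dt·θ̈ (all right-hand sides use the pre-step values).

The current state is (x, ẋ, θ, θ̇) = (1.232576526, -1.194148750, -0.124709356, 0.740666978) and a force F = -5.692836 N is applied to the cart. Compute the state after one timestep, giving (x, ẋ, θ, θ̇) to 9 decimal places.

(1.175843713, -1.325420564, -0.089521009, 0.870053084)

sinθ=-0.124386352, cosθ=0.992233861
temp = (F + m·l·θ̇²·sinθ)/(M+m) = (-5.692836 + -0.010910430)/2.220631 = -2.568525086
θ̈ = (g·sinθ − cosθ·temp)/(l·(4/3 − m·cos²θ/(M+m))) = 2.723402006
ẍ = temp − m·l·θ̈·cosθ/(M+m) = -2.763093607
Euler: x'=1.232576526+0.047509·-1.194148750=1.175843713, ẋ'=-1.194148750+0.047509·-2.763093607=-1.325420564
       θ'=-0.124709356+0.047509·0.740666978=-0.089521009, θ̇'=0.740666978+0.047509·2.723402006=0.870053084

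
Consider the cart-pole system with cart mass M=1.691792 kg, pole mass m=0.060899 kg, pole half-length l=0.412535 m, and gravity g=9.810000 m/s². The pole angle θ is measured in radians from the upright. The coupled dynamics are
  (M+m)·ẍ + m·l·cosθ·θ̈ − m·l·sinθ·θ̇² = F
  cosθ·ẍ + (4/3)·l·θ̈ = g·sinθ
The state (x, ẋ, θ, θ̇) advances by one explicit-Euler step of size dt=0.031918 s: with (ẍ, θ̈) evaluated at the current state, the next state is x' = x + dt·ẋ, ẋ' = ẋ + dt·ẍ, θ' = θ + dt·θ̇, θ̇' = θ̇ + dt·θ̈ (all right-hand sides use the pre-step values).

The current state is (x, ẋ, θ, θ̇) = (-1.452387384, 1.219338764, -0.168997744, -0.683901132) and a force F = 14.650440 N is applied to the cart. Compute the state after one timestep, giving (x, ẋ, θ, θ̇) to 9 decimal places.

sinθ=-0.168194456, cosθ=0.985753836
temp = (F + m·l·θ̇²·sinθ)/(M+m) = (14.650440 + -0.001976375)/1.752691 = 8.357698890
θ̈ = (g·sinθ − cosθ·temp)/(l·(4/3 − m·cos²θ/(M+m))) = -18.444852102
ẍ = temp − m·l·θ̈·cosθ/(M+m) = 8.618319801
Euler: x'=-1.452387384+0.031918·1.219338764=-1.413468529, ẋ'=1.219338764+0.031918·8.618319801=1.494418295
       θ'=-0.168997744+0.031918·-0.683901132=-0.190826500, θ̇'=-0.683901132+0.031918·-18.444852102=-1.272623921

(-1.413468529, 1.494418295, -0.190826500, -1.272623921)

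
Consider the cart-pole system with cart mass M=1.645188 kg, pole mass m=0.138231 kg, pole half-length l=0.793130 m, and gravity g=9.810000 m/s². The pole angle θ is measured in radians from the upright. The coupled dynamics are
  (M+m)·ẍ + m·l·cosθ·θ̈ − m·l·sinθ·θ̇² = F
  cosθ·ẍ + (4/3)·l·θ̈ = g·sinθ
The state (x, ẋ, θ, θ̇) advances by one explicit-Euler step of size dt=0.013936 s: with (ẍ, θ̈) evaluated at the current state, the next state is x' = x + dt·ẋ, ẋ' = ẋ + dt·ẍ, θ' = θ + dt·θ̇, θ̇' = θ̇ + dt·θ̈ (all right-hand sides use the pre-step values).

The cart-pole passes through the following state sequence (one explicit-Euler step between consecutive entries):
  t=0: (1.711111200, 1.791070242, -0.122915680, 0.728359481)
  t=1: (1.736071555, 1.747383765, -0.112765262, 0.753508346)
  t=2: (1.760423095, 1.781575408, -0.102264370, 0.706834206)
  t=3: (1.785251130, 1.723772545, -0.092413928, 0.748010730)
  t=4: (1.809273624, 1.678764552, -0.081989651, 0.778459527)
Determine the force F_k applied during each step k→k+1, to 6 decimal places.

step 0→1:
  ẍ = (ẋ'−ẋ)/dt = (1.747383765−1.791070242)/0.013936 = -3.134793
  θ̈ = (θ̇'−θ̇)/dt = (0.753508346−0.728359481)/0.013936 = 1.804597
  sinθ=-0.122606, cosθ=0.992455
  F = (M+m)·ẍ + m·l·cosθ·θ̈ − m·l·sinθ·θ̇² = -5.590650 + 0.196355 − -0.007131 = -5.387164
step 1→2:
  ẍ = (ẋ'−ẋ)/dt = (1.781575408−1.747383765)/0.013936 = 2.453476
  θ̈ = (θ̇'−θ̇)/dt = (0.706834206−0.753508346)/0.013936 = -3.349178
  sinθ=-0.112526, cosθ=0.993649
  F = (M+m)·ẍ + m·l·cosθ·θ̈ − m·l·sinθ·θ̇² = 4.375576 + -0.364855 − -0.007005 = 4.017725
step 2→3:
  ẍ = (ẋ'−ẋ)/dt = (1.723772545−1.781575408)/0.013936 = -4.147737
  θ̈ = (θ̇'−θ̇)/dt = (0.748010730−0.706834206)/0.013936 = 2.954687
  sinθ=-0.102086, cosθ=0.994776
  F = (M+m)·ẍ + m·l·cosθ·θ̈ − m·l·sinθ·θ̇² = -7.397153 + 0.322245 − -0.005592 = -7.069316
step 3→4:
  ẍ = (ẋ'−ẋ)/dt = (1.678764552−1.723772545)/0.013936 = -3.229621
  θ̈ = (θ̇'−θ̇)/dt = (0.778459527−0.748010730)/0.013936 = 2.184902
  sinθ=-0.092282, cosθ=0.995733
  F = (M+m)·ẍ + m·l·cosθ·θ̈ − m·l·sinθ·θ̇² = -5.759767 + 0.238520 − -0.005661 = -5.515586

F_0 = -5.387164 N
F_1 = 4.017725 N
F_2 = -7.069316 N
F_3 = -5.515586 N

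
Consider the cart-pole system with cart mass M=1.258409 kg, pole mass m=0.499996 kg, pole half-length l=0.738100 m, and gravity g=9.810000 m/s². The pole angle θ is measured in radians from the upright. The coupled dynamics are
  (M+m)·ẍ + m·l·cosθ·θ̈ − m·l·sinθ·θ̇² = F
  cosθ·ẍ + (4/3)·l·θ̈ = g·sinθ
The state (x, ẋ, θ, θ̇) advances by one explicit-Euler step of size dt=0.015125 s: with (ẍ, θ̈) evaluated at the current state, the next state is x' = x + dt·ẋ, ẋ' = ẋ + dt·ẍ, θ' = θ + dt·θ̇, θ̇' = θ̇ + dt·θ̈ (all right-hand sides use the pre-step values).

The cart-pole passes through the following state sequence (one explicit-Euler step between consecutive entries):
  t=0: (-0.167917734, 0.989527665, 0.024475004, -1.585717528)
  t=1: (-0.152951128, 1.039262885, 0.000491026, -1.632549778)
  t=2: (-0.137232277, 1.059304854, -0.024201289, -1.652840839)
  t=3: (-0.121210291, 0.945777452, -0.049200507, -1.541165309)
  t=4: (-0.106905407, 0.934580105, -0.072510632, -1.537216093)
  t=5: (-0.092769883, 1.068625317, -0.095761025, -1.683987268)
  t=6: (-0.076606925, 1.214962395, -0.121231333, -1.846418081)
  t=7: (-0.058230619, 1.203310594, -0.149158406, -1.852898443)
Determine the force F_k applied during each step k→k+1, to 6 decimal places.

F_0 = 4.617061 N
F_1 = 1.834462 N
F_2 = -10.450029 N
F_3 = -1.162430 N
F_4 = 12.075254 N
F_5 = 13.167826 N
F_6 = -1.359419 N

step 0→1:
  ẍ = (ẋ'−ẋ)/dt = (1.039262885−0.989527665)/0.015125 = 3.288279
  θ̈ = (θ̇'−θ̇)/dt = (-1.632549778−-1.585717528)/0.015125 = -3.096347
  sinθ=0.024473, cosθ=0.999701
  F = (M+m)·ẍ + m·l·cosθ·θ̈ − m·l·sinθ·θ̇² = 5.782126 + -1.142356 − 0.022710 = 4.617061
step 1→2:
  ẍ = (ẋ'−ẋ)/dt = (1.059304854−1.039262885)/0.015125 = 1.325089
  θ̈ = (θ̇'−θ̇)/dt = (-1.652840839−-1.632549778)/0.015125 = -1.341558
  sinθ=0.000491, cosθ=1.000000
  F = (M+m)·ẍ + m·l·cosθ·θ̈ − m·l·sinθ·θ̇² = 2.330043 + -0.495098 − 0.000483 = 1.834462
step 2→3:
  ẍ = (ẋ'−ẋ)/dt = (0.945777452−1.059304854)/0.015125 = -7.505944
  θ̈ = (θ̇'−θ̇)/dt = (-1.541165309−-1.652840839)/0.015125 = 7.383506
  sinθ=-0.024199, cosθ=0.999707
  F = (M+m)·ẍ + m·l·cosθ·θ̈ − m·l·sinθ·θ̇² = -13.198489 + 2.724063 − -0.024397 = -10.450029
step 3→4:
  ẍ = (ẋ'−ẋ)/dt = (0.934580105−0.945777452)/0.015125 = -0.740320
  θ̈ = (θ̇'−θ̇)/dt = (-1.537216093−-1.541165309)/0.015125 = 0.261105
  sinθ=-0.049181, cosθ=0.998790
  F = (M+m)·ẍ + m·l·cosθ·θ̈ − m·l·sinθ·θ̇² = -1.301783 + 0.096243 − -0.043110 = -1.162430
step 4→5:
  ẍ = (ẋ'−ẋ)/dt = (1.068625317−0.934580105)/0.015125 = 8.862493
  θ̈ = (θ̇'−θ̇)/dt = (-1.683987268−-1.537216093)/0.015125 = -9.703879
  sinθ=-0.072447, cosθ=0.997372
  F = (M+m)·ẍ + m·l·cosθ·θ̈ − m·l·sinθ·θ̇² = 15.583853 + -3.571778 − -0.063179 = 12.075254
step 5→6:
  ẍ = (ẋ'−ẋ)/dt = (1.214962395−1.068625317)/0.015125 = 9.675179
  θ̈ = (θ̇'−θ̇)/dt = (-1.846418081−-1.683987268)/0.015125 = -10.739227
  sinθ=-0.095615, cosθ=0.995418
  F = (M+m)·ẍ + m·l·cosθ·θ̈ − m·l·sinθ·θ̇² = 17.012883 + -3.945122 − -0.100065 = 13.167826
step 6→7:
  ẍ = (ẋ'−ẋ)/dt = (1.203310594−1.214962395)/0.015125 = -0.770367
  θ̈ = (θ̇'−θ̇)/dt = (-1.852898443−-1.846418081)/0.015125 = -0.428454
  sinθ=-0.120935, cosθ=0.992660
  F = (M+m)·ẍ + m·l·cosθ·θ̈ − m·l·sinθ·θ̇² = -1.354617 + -0.156959 − -0.152157 = -1.359419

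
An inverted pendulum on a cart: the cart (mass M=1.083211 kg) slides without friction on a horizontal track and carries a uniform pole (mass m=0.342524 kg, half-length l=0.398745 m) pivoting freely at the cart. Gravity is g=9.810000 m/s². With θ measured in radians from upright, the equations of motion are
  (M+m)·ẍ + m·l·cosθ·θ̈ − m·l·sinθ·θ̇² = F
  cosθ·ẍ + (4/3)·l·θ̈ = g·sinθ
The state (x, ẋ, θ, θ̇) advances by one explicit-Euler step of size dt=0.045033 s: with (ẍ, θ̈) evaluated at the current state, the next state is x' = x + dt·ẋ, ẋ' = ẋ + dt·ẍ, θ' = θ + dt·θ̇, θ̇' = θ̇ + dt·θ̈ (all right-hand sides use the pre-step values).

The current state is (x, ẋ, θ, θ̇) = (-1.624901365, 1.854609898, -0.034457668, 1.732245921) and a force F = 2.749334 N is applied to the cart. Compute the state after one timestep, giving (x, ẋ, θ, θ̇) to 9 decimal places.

(-1.541382717, 1.963306583, 0.043550563, 1.499293202)

sinθ=-0.034450850, cosθ=0.999406393
temp = (F + m·l·θ̇²·sinθ)/(M+m) = (2.749334 + -0.014119044)/1.425735 = 1.918459571
θ̈ = (g·sinθ − cosθ·temp)/(l·(4/3 − m·cos²θ/(M+m))) = -5.172933602
ẍ = temp − m·l·θ̈·cosθ/(M+m) = 2.413711839
Euler: x'=-1.624901365+0.045033·1.854609898=-1.541382717, ẋ'=1.854609898+0.045033·2.413711839=1.963306583
       θ'=-0.034457668+0.045033·1.732245921=0.043550563, θ̇'=1.732245921+0.045033·-5.172933602=1.499293202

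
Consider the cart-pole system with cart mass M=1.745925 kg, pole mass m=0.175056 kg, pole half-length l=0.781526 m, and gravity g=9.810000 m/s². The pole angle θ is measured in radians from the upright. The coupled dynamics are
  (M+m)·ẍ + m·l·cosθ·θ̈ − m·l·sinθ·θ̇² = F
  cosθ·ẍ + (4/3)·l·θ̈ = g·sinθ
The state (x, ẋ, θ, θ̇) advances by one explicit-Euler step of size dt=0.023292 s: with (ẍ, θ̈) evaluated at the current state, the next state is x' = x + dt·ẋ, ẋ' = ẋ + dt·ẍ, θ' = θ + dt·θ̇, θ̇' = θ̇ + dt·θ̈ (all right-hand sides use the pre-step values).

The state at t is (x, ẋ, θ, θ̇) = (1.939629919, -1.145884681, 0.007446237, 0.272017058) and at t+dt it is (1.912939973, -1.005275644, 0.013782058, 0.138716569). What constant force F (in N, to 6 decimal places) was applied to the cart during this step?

F = 10.813545 N

ẍ = (ẋ'−ẋ)/dt = (-1.005275644−-1.145884681)/0.023292 = 6.036795
θ̈ = (θ̇'−θ̇)/dt = (0.138716569−0.272017058)/0.023292 = -5.723016
sinθ=0.007446, cosθ=0.999972
F = (M+m)·ẍ + m·l·cosθ·θ̈ − m·l·sinθ·θ̇² = 11.596569 + -0.782949 − 0.000075 = 10.813545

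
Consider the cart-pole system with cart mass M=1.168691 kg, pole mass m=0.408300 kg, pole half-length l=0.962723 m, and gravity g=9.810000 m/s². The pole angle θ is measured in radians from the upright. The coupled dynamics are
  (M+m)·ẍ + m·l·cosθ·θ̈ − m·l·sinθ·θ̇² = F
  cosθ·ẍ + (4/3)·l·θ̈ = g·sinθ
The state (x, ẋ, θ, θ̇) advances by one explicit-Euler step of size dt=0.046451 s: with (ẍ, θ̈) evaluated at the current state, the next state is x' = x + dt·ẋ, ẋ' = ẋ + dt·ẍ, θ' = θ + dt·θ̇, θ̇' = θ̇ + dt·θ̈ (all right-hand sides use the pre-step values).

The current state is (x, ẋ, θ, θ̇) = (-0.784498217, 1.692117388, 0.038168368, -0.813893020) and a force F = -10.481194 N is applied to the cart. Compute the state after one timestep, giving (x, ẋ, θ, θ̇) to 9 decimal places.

sinθ=0.038159101, cosθ=0.999271676
temp = (F + m·l·θ̇²·sinθ)/(M+m) = (-10.481194 + 0.009936044)/1.576991 = -6.640023916
θ̈ = (g·sinθ − cosθ·temp)/(l·(4/3 − m·cos²θ/(M+m))) = 6.774230877
ẍ = temp − m·l·θ̈·cosθ/(M+m) = -8.327334709
Euler: x'=-0.784498217+0.046451·1.692117388=-0.705897672, ẋ'=1.692117388+0.046451·-8.327334709=1.305304363
       θ'=0.038168368+0.046451·-0.813893020=0.000362223, θ̇'=-0.813893020+0.046451·6.774230877=-0.499223222

(-0.705897672, 1.305304363, 0.000362223, -0.499223222)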